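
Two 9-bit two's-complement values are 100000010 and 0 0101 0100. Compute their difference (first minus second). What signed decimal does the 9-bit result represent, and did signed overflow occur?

174; overflow

100000010 = -254 (signed)
0 0101 0100 → 001010100 = 84 (signed)
Subtract via negate-and-add: invert 001010100 + 1 = 110101100 (i.e. -84).
  100000010
+ 110101100
= 010101110  (discard carry-out 1)
Result 010101110: MSB = 0 → value 174.
Both addends (after negating the subtrahend) are negative but the stored result is non-negative: signed overflow. The true value -254 − 84 = -338 lies outside [-256, 255].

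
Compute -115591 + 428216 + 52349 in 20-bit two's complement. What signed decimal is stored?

364974

-115591 + 428216 = 312625 (01001100010100110001)
312625 + 52349 = 364974 (01011001000110101110)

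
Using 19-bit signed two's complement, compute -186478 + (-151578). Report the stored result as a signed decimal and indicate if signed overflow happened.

186232; overflow

-186478 → 1010010011110010010
-151578 → 1011010111111100110
  1010010011110010010
+ 1011010111111100110
= 0101101011101111000  (discard carry-out 1)
Result 0101101011101111000: MSB = 0 → value 186232.
Both addends are negative but the stored result is non-negative: signed overflow. The true value -186478 + (-151578) = -338056 lies outside [-262144, 262143].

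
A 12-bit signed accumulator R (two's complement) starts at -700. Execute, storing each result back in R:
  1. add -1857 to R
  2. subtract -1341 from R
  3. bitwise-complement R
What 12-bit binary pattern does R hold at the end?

Start: R = -700 = 110101000100.
R = -700 + (-1857) = -2557; wraps to 1539 = 011000000011
R = 1539 − (-1341) = 2880; wraps to -1216 = 101101000000
R = NOT 101101000000 = 010010111111 = 1215

010010111111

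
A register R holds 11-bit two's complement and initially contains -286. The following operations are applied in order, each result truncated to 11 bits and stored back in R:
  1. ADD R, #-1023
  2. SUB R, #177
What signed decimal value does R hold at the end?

562

Start: R = -286 = 11011100010.
R = -286 + (-1023) = -1309; wraps to 739 = 01011100011
R = 739 − 177 = 562 = 01000110010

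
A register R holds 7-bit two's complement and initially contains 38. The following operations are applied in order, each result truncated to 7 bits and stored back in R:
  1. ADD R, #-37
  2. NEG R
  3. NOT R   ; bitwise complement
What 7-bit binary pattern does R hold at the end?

Start: R = 38 = 0100110.
R = 38 + (-37) = 1 = 0000001
R = −(1) = -1 = 1111111
R = NOT 1111111 = 0000000 = 0

0000000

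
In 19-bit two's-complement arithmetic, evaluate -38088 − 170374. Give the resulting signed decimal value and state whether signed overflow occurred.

-38088 → 1110110101100111000
170374 → 0101001100110000110
Subtract via negate-and-add: invert 0101001100110000110 + 1 = 1010110011001111010 (i.e. -170374).
  1110110101100111000
+ 1010110011001111010
= 1001101000110110010  (discard carry-out 1)
Result 1001101000110110010: MSB = 1 → 315826 − 524288 = -208462.
Both addends (after negating the subtrahend) are negative and so is the stored result: no signed overflow.

-208462; no overflow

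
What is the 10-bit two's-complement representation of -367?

1010010001

|-367| = 367 = 0101101111 in 10 bits.
Invert the bits: 1010010000. Add 1: 1010010001.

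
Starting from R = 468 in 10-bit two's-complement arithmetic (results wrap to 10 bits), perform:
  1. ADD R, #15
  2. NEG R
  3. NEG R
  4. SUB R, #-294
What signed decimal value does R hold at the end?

-247

Start: R = 468 = 0111010100.
R = 468 + 15 = 483 = 0111100011
R = −(483) = -483 = 1000011101
R = −(-483) = 483 = 0111100011
R = 483 − (-294) = 777; wraps to -247 = 1100001001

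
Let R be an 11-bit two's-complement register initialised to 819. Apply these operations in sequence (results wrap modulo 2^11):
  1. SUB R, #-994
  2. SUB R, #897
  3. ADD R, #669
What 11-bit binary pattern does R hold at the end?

11000110001

Start: R = 819 = 01100110011.
R = 819 − (-994) = 1813; wraps to -235 = 11100010101
R = -235 − 897 = -1132; wraps to 916 = 01110010100
R = 916 + 669 = 1585; wraps to -463 = 11000110001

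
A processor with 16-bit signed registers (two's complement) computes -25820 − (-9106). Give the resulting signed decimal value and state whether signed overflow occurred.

-25820 → 1001101100100100
-9106 → 1101110001101110
Subtract via negate-and-add: invert 1101110001101110 + 1 = 0010001110010010 (i.e. 9106).
  1001101100100100
+ 0010001110010010
= 1011111010110110
Result 1011111010110110: MSB = 1 → 48822 − 65536 = -16714.
Addends (after negating the subtrahend) have opposite signs, so signed overflow cannot occur.

-16714; no overflow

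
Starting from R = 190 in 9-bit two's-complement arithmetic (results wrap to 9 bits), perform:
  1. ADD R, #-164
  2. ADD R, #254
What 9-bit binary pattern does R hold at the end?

Start: R = 190 = 010111110.
R = 190 + (-164) = 26 = 000011010
R = 26 + 254 = 280; wraps to -232 = 100011000

100011000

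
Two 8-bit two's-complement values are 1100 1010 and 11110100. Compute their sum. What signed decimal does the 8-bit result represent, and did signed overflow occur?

1100 1010 → 11001010 = -54 (signed)
11110100 = -12 (signed)
  11001010
+ 11110100
= 10111110  (discard carry-out 1)
Result 10111110: MSB = 1 → 190 − 256 = -66.
Both addends are negative and so is the stored result: no signed overflow.

-66; no overflow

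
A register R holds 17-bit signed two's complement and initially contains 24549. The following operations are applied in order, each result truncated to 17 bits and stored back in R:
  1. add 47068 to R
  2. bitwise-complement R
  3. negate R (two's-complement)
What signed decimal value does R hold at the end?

-59454

Start: R = 24549 = 00101111111100101.
R = 24549 + 47068 = 71617; wraps to -59455 = 10001011111000001
R = NOT 10001011111000001 = 01110100000111110 = 59454
R = −(59454) = -59454 = 10001011111000010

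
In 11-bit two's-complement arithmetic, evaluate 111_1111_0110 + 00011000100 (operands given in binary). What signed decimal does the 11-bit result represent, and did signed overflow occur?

186; no overflow

111_1111_0110 → 11111110110 = -10 (signed)
00011000100 = 196 (signed)
  11111110110
+ 00011000100
= 00010111010  (discard carry-out 1)
Result 00010111010: MSB = 0 → value 186.
Addends have opposite signs, so signed overflow cannot occur.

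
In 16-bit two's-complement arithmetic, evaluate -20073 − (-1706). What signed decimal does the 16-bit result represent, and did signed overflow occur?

-20073 → 1011000110010111
-1706 → 1111100101010110
Subtract via negate-and-add: invert 1111100101010110 + 1 = 0000011010101010 (i.e. 1706).
  1011000110010111
+ 0000011010101010
= 1011100001000001
Result 1011100001000001: MSB = 1 → 47169 − 65536 = -18367.
Addends (after negating the subtrahend) have opposite signs, so signed overflow cannot occur.

-18367; no overflow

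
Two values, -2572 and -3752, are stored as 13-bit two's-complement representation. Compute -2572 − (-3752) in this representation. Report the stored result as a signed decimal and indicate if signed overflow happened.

-2572 → 1010111110100
-3752 → 1000101011000
Subtract via negate-and-add: invert 1000101011000 + 1 = 0111010101000 (i.e. 3752).
  1010111110100
+ 0111010101000
= 0010010011100  (discard carry-out 1)
Result 0010010011100: MSB = 0 → value 1180.
Addends (after negating the subtrahend) have opposite signs, so signed overflow cannot occur.

1180; no overflow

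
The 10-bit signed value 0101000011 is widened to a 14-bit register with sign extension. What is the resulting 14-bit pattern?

00000101000011

MSB of 0101000011 is 0; replicate it into the new high bits.
0000|0101000011 → 00000101000011 (still 323).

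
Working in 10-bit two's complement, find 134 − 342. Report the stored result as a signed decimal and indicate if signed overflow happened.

-208; no overflow

134 → 0010000110
342 → 0101010110
Subtract via negate-and-add: invert 0101010110 + 1 = 1010101010 (i.e. -342).
  0010000110
+ 1010101010
= 1100110000
Result 1100110000: MSB = 1 → 816 − 1024 = -208.
Addends (after negating the subtrahend) have opposite signs, so signed overflow cannot occur.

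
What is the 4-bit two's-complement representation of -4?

|-4| = 4 = 0100 in 4 bits.
Invert the bits: 1011. Add 1: 1100.

1100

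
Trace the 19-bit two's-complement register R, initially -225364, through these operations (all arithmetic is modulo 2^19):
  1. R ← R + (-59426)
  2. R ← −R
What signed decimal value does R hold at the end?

-239498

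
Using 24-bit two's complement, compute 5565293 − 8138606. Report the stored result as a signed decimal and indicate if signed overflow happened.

-2573313; no overflow

5565293 → 010101001110101101101101
8138606 → 011111000010111101101110
Subtract via negate-and-add: invert 011111000010111101101110 + 1 = 100000111101000010010010 (i.e. -8138606).
  010101001110101101101101
+ 100000111101000010010010
= 110110001011101111111111
Result 110110001011101111111111: MSB = 1 → 14203903 − 16777216 = -2573313.
Addends (after negating the subtrahend) have opposite signs, so signed overflow cannot occur.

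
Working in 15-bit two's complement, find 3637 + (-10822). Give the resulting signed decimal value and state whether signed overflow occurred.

3637 → 000111000110101
-10822 → 101010110111010
  000111000110101
+ 101010110111010
= 110001111101111
Result 110001111101111: MSB = 1 → 25583 − 32768 = -7185.
Addends have opposite signs, so signed overflow cannot occur.

-7185; no overflow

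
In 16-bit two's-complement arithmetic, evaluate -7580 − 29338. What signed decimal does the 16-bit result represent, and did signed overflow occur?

28618; overflow

-7580 → 1110001001100100
29338 → 0111001010011010
Subtract via negate-and-add: invert 0111001010011010 + 1 = 1000110101100110 (i.e. -29338).
  1110001001100100
+ 1000110101100110
= 0110111111001010  (discard carry-out 1)
Result 0110111111001010: MSB = 0 → value 28618.
Both addends (after negating the subtrahend) are negative but the stored result is non-negative: signed overflow. The true value -7580 − 29338 = -36918 lies outside [-32768, 32767].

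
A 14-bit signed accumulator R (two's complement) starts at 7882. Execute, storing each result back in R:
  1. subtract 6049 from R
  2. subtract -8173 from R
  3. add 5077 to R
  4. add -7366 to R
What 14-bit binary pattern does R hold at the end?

01111000100101

Start: R = 7882 = 01111011001010.
R = 7882 − 6049 = 1833 = 00011100101001
R = 1833 − (-8173) = 10006; wraps to -6378 = 10011100010110
R = -6378 + 5077 = -1301 = 11101011101011
R = -1301 + (-7366) = -8667; wraps to 7717 = 01111000100101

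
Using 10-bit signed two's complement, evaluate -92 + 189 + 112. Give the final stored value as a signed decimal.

209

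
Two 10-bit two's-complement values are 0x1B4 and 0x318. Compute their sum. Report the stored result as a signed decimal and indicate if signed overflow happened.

204; no overflow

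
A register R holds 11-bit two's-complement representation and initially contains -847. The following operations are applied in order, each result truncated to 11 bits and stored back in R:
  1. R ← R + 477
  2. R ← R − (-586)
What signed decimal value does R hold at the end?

Start: R = -847 = 10010110001.
R = -847 + 477 = -370 = 11010001110
R = -370 − (-586) = 216 = 00011011000

216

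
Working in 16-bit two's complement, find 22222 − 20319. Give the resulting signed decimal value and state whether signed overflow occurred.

22222 → 0101011011001110
20319 → 0100111101011111
Subtract via negate-and-add: invert 0100111101011111 + 1 = 1011000010100001 (i.e. -20319).
  0101011011001110
+ 1011000010100001
= 0000011101101111  (discard carry-out 1)
Result 0000011101101111: MSB = 0 → value 1903.
Addends (after negating the subtrahend) have opposite signs, so signed overflow cannot occur.

1903; no overflow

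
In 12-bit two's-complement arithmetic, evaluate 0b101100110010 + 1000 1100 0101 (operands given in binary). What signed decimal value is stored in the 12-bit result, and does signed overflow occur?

1015; overflow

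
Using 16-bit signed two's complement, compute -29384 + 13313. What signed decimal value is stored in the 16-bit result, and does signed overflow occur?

-16071; no overflow

-29384 → 1000110100111000
13313 → 0011010000000001
  1000110100111000
+ 0011010000000001
= 1100000100111001
Result 1100000100111001: MSB = 1 → 49465 − 65536 = -16071.
Addends have opposite signs, so signed overflow cannot occur.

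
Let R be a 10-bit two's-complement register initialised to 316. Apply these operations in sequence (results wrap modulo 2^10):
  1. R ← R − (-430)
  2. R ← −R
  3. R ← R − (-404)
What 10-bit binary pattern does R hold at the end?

1010101010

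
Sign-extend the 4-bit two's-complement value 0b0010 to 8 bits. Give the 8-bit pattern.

00000010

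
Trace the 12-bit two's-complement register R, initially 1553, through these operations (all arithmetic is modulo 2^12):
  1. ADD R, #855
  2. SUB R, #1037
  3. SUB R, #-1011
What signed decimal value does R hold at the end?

-1714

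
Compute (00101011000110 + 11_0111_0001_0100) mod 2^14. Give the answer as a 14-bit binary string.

  00101011000110
+ 11011100010100
= 00000111011010  (discard carry-out 1)

00000111011010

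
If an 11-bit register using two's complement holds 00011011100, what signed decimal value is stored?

220

MSB is 0, so the value is non-negative: 00011011100 = 220.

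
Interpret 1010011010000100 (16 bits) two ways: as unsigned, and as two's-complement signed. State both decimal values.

unsigned = 42628, signed = -22908

Unsigned: 1010011010000100 = 42628.
Signed: MSB=1 → 42628 − 65536 = -22908.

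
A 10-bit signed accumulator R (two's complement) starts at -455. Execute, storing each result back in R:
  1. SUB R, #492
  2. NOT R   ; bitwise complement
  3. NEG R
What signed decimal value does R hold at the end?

78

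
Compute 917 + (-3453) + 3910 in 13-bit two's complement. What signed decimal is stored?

1374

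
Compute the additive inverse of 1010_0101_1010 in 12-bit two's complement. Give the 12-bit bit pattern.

010110100110

Invert: 010110100101. Add 1: 010110100110.
Check: 101001011010 = -1446, 010110100110 = 1446.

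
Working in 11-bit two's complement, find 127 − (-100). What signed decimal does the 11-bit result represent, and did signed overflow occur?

227; no overflow

127 → 00001111111
-100 → 11110011100
Subtract via negate-and-add: invert 11110011100 + 1 = 00001100100 (i.e. 100).
  00001111111
+ 00001100100
= 00011100011
Result 00011100011: MSB = 0 → value 227.
Both addends (after negating the subtrahend) are non-negative and so is the stored result: no signed overflow.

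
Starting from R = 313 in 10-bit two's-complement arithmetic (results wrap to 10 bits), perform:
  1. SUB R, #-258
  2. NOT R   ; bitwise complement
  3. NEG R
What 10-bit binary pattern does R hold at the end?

1000111100

Start: R = 313 = 0100111001.
R = 313 − (-258) = 571; wraps to -453 = 1000111011
R = NOT 1000111011 = 0111000100 = 452
R = −(452) = -452 = 1000111100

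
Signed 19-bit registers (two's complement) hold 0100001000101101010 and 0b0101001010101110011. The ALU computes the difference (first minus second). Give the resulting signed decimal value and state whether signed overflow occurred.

-33801; no overflow

0100001000101101010 = 135530 (signed)
0b0101001010101110011 → 0101001010101110011 = 169331 (signed)
Subtract via negate-and-add: invert 0101001010101110011 + 1 = 1010110101010001101 (i.e. -169331).
  0100001000101101010
+ 1010110101010001101
= 1110111101111110111
Result 1110111101111110111: MSB = 1 → 490487 − 524288 = -33801.
Addends (after negating the subtrahend) have opposite signs, so signed overflow cannot occur.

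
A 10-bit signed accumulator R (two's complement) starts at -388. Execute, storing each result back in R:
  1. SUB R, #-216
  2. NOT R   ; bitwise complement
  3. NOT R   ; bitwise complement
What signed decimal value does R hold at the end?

-172

Start: R = -388 = 1001111100.
R = -388 − (-216) = -172 = 1101010100
R = NOT 1101010100 = 0010101011 = 171
R = NOT 0010101011 = 1101010100 = -172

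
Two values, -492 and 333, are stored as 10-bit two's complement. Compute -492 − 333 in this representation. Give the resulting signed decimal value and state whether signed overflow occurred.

199; overflow

-492 → 1000010100
333 → 0101001101
Subtract via negate-and-add: invert 0101001101 + 1 = 1010110011 (i.e. -333).
  1000010100
+ 1010110011
= 0011000111  (discard carry-out 1)
Result 0011000111: MSB = 0 → value 199.
Both addends (after negating the subtrahend) are negative but the stored result is non-negative: signed overflow. The true value -492 − 333 = -825 lies outside [-512, 511].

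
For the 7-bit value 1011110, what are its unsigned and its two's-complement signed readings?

Unsigned: 1011110 = 94.
Signed: MSB=1 → 94 − 128 = -34.

unsigned = 94, signed = -34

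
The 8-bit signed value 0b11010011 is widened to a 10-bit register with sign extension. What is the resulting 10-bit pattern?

1111010011

MSB of 11010011 is 1; replicate it into the new high bits.
11|11010011 → 1111010011 (still -45).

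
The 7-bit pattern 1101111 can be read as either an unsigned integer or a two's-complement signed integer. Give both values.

unsigned = 111, signed = -17

Unsigned: 1101111 = 111.
Signed: MSB=1 → 111 − 128 = -17.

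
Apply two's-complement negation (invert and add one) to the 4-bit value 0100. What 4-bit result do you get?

Invert: 1011. Add 1: 1100.

1100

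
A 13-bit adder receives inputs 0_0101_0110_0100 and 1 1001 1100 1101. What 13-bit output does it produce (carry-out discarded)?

1111100110001

  0010101100100
+ 1100111001101
= 1111100110001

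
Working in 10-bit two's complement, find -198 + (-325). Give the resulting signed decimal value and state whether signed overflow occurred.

501; overflow

-198 → 1100111010
-325 → 1010111011
  1100111010
+ 1010111011
= 0111110101  (discard carry-out 1)
Result 0111110101: MSB = 0 → value 501.
Both addends are negative but the stored result is non-negative: signed overflow. The true value -198 + (-325) = -523 lies outside [-512, 511].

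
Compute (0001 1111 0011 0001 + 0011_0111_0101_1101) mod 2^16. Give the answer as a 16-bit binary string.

0101011010001110

  0001111100110001
+ 0011011101011101
= 0101011010001110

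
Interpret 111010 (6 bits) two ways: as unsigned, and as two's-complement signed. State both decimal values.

Unsigned: 111010 = 58.
Signed: MSB=1 → 58 − 64 = -6.

unsigned = 58, signed = -6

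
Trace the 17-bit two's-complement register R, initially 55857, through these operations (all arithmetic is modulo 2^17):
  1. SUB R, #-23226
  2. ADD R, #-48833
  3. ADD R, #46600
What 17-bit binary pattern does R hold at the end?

Start: R = 55857 = 01101101000110001.
R = 55857 − (-23226) = 79083; wraps to -51989 = 10011010011101011
R = -51989 + (-48833) = -100822; wraps to 30250 = 00111011000101010
R = 30250 + 46600 = 76850; wraps to -54222 = 10010110000110010

10010110000110010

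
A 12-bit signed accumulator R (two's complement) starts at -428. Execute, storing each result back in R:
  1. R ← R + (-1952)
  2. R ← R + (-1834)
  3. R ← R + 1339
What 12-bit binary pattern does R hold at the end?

010011000101

Start: R = -428 = 111001010100.
R = -428 + (-1952) = -2380; wraps to 1716 = 011010110100
R = 1716 + (-1834) = -118 = 111110001010
R = -118 + 1339 = 1221 = 010011000101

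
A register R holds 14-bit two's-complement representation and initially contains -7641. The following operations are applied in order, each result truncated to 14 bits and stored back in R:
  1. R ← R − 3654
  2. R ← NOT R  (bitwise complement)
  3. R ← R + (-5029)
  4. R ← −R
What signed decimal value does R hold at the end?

Start: R = -7641 = 10001000100111.
R = -7641 − 3654 = -11295; wraps to 5089 = 01001111100001
R = NOT 01001111100001 = 10110000011110 = -5090
R = -5090 + (-5029) = -10119; wraps to 6265 = 01100001111001
R = −(6265) = -6265 = 10011110000111

-6265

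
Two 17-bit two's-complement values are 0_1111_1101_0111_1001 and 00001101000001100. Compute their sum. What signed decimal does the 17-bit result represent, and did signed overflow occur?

-59515; overflow

0_1111_1101_0111_1001 → 01111110101111001 = 64889 (signed)
00001101000001100 = 6668 (signed)
  01111110101111001
+ 00001101000001100
= 10001011110000101
Result 10001011110000101: MSB = 1 → 71557 − 131072 = -59515.
Both addends are non-negative but the stored result is negative: signed overflow. The true value 64889 + 6668 = 71557 lies outside [-65536, 65535].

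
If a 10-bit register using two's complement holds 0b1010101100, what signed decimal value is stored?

MSB is 1, so the value is negative.
Unsigned reading: 684. Subtract 2^10 = 1024: 684 − 1024 = -340.

-340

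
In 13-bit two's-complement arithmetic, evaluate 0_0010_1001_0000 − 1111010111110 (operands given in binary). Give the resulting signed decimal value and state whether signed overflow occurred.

0_0010_1001_0000 → 0001010010000 = 656 (signed)
1111010111110 = -322 (signed)
Subtract via negate-and-add: invert 1111010111110 + 1 = 0000101000010 (i.e. 322).
  0001010010000
+ 0000101000010
= 0001111010010
Result 0001111010010: MSB = 0 → value 978.
Both addends (after negating the subtrahend) are non-negative and so is the stored result: no signed overflow.

978; no overflow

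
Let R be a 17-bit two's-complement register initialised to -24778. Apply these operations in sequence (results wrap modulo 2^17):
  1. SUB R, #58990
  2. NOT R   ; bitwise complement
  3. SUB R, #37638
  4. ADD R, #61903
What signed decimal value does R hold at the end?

Start: R = -24778 = 11001111100110110.
R = -24778 − 58990 = -83768; wraps to 47304 = 01011100011001000
R = NOT 01011100011001000 = 10100011100110111 = -47305
R = -47305 − 37638 = -84943; wraps to 46129 = 01011010000110001
R = 46129 + 61903 = 108032; wraps to -23040 = 11010011000000000

-23040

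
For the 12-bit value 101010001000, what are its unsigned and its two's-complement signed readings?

unsigned = 2696, signed = -1400

Unsigned: 101010001000 = 2696.
Signed: MSB=1 → 2696 − 4096 = -1400.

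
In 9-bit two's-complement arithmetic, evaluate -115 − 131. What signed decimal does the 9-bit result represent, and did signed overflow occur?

-246; no overflow

-115 → 110001101
131 → 010000011
Subtract via negate-and-add: invert 010000011 + 1 = 101111101 (i.e. -131).
  110001101
+ 101111101
= 100001010  (discard carry-out 1)
Result 100001010: MSB = 1 → 266 − 512 = -246.
Both addends (after negating the subtrahend) are negative and so is the stored result: no signed overflow.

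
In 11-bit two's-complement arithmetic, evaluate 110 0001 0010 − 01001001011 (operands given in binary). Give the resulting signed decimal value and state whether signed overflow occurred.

967; overflow

110 0001 0010 → 11000010010 = -494 (signed)
01001001011 = 587 (signed)
Subtract via negate-and-add: invert 01001001011 + 1 = 10110110101 (i.e. -587).
  11000010010
+ 10110110101
= 01111000111  (discard carry-out 1)
Result 01111000111: MSB = 0 → value 967.
Both addends (after negating the subtrahend) are negative but the stored result is non-negative: signed overflow. The true value -494 − 587 = -1081 lies outside [-1024, 1023].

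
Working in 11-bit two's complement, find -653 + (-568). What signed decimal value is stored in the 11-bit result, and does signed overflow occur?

827; overflow

-653 → 10101110011
-568 → 10111001000
  10101110011
+ 10111001000
= 01100111011  (discard carry-out 1)
Result 01100111011: MSB = 0 → value 827.
Both addends are negative but the stored result is non-negative: signed overflow. The true value -653 + (-568) = -1221 lies outside [-1024, 1023].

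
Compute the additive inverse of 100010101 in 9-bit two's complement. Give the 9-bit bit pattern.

Invert: 011101010. Add 1: 011101011.
Check: 100010101 = -235, 011101011 = 235.

011101011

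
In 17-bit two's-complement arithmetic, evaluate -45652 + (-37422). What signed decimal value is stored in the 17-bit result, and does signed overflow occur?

-45652 → 10100110110101100
-37422 → 10110110111010010
  10100110110101100
+ 10110110111010010
= 01011101101111110  (discard carry-out 1)
Result 01011101101111110: MSB = 0 → value 47998.
Both addends are negative but the stored result is non-negative: signed overflow. The true value -45652 + (-37422) = -83074 lies outside [-65536, 65535].

47998; overflow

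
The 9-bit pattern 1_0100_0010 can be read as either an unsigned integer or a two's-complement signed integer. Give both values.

unsigned = 322, signed = -190

Unsigned: 101000010 = 322.
Signed: MSB=1 → 322 − 512 = -190.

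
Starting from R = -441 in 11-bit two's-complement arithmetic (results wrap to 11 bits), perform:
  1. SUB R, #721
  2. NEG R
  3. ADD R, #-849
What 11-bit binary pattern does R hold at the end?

00100111001

Start: R = -441 = 11001000111.
R = -441 − 721 = -1162; wraps to 886 = 01101110110
R = −(886) = -886 = 10010001010
R = -886 + (-849) = -1735; wraps to 313 = 00100111001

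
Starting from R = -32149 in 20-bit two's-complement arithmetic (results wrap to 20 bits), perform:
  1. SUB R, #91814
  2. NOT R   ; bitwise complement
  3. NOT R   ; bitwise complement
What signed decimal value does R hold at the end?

Start: R = -32149 = 11111000001001101011.
R = -32149 − 91814 = -123963 = 11100001101111000101
R = NOT 11100001101111000101 = 00011110010000111010 = 123962
R = NOT 00011110010000111010 = 11100001101111000101 = -123963

-123963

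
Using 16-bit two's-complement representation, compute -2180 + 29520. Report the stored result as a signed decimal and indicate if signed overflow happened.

-2180 → 1111011101111100
29520 → 0111001101010000
  1111011101111100
+ 0111001101010000
= 0110101011001100  (discard carry-out 1)
Result 0110101011001100: MSB = 0 → value 27340.
Addends have opposite signs, so signed overflow cannot occur.

27340; no overflow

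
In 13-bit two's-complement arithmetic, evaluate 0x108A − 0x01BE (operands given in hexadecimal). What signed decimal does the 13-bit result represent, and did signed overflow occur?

0x108A = 1000010001010 = -3958 (signed)
0x01BE = 0000110111110 = 446 (signed)
Subtract via negate-and-add: invert 0000110111110 + 1 = 1111001000010 (i.e. -446).
  1000010001010
+ 1111001000010
= 0111011001100  (discard carry-out 1)
Result 0111011001100: MSB = 0 → value 3788.
Both addends (after negating the subtrahend) are negative but the stored result is non-negative: signed overflow. The true value -3958 − 446 = -4404 lies outside [-4096, 4095].

3788; overflow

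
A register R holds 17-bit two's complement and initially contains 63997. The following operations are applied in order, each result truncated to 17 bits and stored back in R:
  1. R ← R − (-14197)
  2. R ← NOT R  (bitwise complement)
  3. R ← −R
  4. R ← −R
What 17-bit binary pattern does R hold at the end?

01100111010001101

Start: R = 63997 = 01111100111111101.
R = 63997 − (-14197) = 78194; wraps to -52878 = 10011000101110010
R = NOT 10011000101110010 = 01100111010001101 = 52877
R = −(52877) = -52877 = 10011000101110011
R = −(-52877) = 52877 = 01100111010001101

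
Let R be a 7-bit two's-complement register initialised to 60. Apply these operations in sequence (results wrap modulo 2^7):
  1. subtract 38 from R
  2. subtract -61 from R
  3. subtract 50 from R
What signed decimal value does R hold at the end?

33

Start: R = 60 = 0111100.
R = 60 − 38 = 22 = 0010110
R = 22 − (-61) = 83; wraps to -45 = 1010011
R = -45 − 50 = -95; wraps to 33 = 0100001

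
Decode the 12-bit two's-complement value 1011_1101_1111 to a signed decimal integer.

-1057

MSB is 1, so the value is negative.
Unsigned reading: 3039. Subtract 2^12 = 4096: 3039 − 4096 = -1057.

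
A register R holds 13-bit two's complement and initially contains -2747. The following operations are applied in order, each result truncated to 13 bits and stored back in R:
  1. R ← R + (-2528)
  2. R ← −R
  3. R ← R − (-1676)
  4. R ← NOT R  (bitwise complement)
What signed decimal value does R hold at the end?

1240

Start: R = -2747 = 1010101000101.
R = -2747 + (-2528) = -5275; wraps to 2917 = 0101101100101
R = −(2917) = -2917 = 1010010011011
R = -2917 − (-1676) = -1241 = 1101100100111
R = NOT 1101100100111 = 0010011011000 = 1240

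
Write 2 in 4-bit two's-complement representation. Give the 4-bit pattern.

0010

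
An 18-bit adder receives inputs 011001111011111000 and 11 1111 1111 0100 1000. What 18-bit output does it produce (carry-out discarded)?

  011001111011111000
+ 111111111101001000
= 011001111001000000  (discard carry-out 1)

011001111001000000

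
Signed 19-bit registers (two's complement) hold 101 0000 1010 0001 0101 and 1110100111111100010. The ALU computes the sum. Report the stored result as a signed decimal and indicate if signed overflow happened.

101 0000 1010 0001 0101 → 1010000101000010101 = -194027 (signed)
1110100111111100010 = -45086 (signed)
  1010000101000010101
+ 1110100111111100010
= 1000101100111110111  (discard carry-out 1)
Result 1000101100111110111: MSB = 1 → 285175 − 524288 = -239113.
Both addends are negative and so is the stored result: no signed overflow.

-239113; no overflow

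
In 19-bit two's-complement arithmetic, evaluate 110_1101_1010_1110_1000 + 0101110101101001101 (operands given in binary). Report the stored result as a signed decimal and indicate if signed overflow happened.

116277; no overflow

110_1101_1010_1110_1000 → 1101101101011101000 = -75032 (signed)
0101110101101001101 = 191309 (signed)
  1101101101011101000
+ 0101110101101001101
= 0011100011000110101  (discard carry-out 1)
Result 0011100011000110101: MSB = 0 → value 116277.
Addends have opposite signs, so signed overflow cannot occur.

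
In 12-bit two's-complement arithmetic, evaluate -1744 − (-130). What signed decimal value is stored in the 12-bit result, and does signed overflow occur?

-1744 → 100100110000
-130 → 111101111110
Subtract via negate-and-add: invert 111101111110 + 1 = 000010000010 (i.e. 130).
  100100110000
+ 000010000010
= 100110110010
Result 100110110010: MSB = 1 → 2482 − 4096 = -1614.
Addends (after negating the subtrahend) have opposite signs, so signed overflow cannot occur.

-1614; no overflow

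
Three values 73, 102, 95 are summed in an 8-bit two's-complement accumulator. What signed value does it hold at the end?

73 + 102 = 175 → wraps to -81 (10101111)
-81 + 95 = 14 (00001110)

14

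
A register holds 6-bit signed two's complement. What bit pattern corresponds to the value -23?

|-23| = 23 = 010111 in 6 bits.
Invert the bits: 101000. Add 1: 101001.
Check: 101001 reads as 41 − 64 = -23.

101001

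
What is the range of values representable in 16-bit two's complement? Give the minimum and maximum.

min = -32768, max = 32767

Minimum: −2^15 = -32768.
Maximum: 2^15 − 1 = 32767.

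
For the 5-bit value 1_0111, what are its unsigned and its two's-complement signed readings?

unsigned = 23, signed = -9

Unsigned: 10111 = 23.
Signed: MSB=1 → 23 − 32 = -9.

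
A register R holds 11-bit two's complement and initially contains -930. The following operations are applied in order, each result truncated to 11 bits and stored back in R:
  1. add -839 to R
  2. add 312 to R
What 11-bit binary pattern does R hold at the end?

01001001111

Start: R = -930 = 10001011110.
R = -930 + (-839) = -1769; wraps to 279 = 00100010111
R = 279 + 312 = 591 = 01001001111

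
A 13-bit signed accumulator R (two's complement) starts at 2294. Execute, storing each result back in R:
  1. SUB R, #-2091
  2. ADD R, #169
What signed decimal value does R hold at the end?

-3638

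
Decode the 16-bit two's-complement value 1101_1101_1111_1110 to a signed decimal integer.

MSB is 1, so the value is negative.
Unsigned reading: 56830. Subtract 2^16 = 65536: 56830 − 65536 = -8706.

-8706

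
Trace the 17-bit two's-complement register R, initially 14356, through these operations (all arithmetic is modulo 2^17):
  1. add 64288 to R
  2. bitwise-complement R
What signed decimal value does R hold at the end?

52427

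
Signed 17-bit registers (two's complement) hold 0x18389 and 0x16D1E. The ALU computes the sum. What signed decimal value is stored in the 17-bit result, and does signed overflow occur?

0x18389 = 11000001110001001 = -31863 (signed)
0x16D1E = 10110110100011110 = -37602 (signed)
  11000001110001001
+ 10110110100011110
= 01111000010100111  (discard carry-out 1)
Result 01111000010100111: MSB = 0 → value 61607.
Both addends are negative but the stored result is non-negative: signed overflow. The true value -31863 + (-37602) = -69465 lies outside [-65536, 65535].

61607; overflow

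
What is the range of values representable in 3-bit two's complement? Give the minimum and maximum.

min = -4, max = 3

Minimum: −2^2 = -4.
Maximum: 2^2 − 1 = 3.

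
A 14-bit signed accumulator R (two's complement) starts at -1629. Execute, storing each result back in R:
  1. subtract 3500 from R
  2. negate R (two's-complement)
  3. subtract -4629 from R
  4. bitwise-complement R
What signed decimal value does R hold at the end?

Start: R = -1629 = 11100110100011.
R = -1629 − 3500 = -5129 = 10101111110111
R = −(-5129) = 5129 = 01010000001001
R = 5129 − (-4629) = 9758; wraps to -6626 = 10011000011110
R = NOT 10011000011110 = 01100111100001 = 6625

6625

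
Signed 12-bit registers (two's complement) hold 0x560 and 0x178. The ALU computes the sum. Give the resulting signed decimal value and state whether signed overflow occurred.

0x560 = 010101100000 = 1376 (signed)
0x178 = 000101111000 = 376 (signed)
  010101100000
+ 000101111000
= 011011011000
Result 011011011000: MSB = 0 → value 1752.
Both addends are non-negative and so is the stored result: no signed overflow.

1752; no overflow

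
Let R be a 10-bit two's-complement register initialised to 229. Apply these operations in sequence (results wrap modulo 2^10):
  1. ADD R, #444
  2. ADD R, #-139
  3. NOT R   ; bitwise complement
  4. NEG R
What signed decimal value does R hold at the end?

-489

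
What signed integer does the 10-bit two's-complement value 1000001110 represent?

MSB is 1, so the value is negative.
Invert: 0111110001. Add 1: 0111110010 = 498. So the value is −498.

-498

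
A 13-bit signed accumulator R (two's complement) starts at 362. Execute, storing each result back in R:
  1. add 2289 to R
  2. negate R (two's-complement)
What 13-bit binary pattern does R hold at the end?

Start: R = 362 = 0000101101010.
R = 362 + 2289 = 2651 = 0101001011011
R = −(2651) = -2651 = 1010110100101

1010110100101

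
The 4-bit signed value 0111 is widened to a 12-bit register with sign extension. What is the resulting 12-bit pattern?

MSB of 0111 is 0; replicate it into the new high bits.
00000000|0111 → 000000000111 (still 7).

000000000111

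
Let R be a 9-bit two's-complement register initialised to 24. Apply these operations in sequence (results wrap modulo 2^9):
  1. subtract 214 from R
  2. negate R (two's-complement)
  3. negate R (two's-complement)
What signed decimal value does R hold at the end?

Start: R = 24 = 000011000.
R = 24 − 214 = -190 = 101000010
R = −(-190) = 190 = 010111110
R = −(190) = -190 = 101000010

-190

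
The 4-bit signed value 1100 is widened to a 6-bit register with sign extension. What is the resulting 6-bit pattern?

111100

MSB of 1100 is 1; replicate it into the new high bits.
11|1100 → 111100 (still -4).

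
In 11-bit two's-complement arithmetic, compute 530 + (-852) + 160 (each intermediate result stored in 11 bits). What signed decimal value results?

-162

530 + (-852) = -322 (11010111110)
-322 + 160 = -162 (11101011110)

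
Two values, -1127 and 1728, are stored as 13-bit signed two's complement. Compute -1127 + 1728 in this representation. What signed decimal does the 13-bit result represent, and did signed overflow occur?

601; no overflow

-1127 → 1101110011001
1728 → 0011011000000
  1101110011001
+ 0011011000000
= 0001001011001  (discard carry-out 1)
Result 0001001011001: MSB = 0 → value 601.
Addends have opposite signs, so signed overflow cannot occur.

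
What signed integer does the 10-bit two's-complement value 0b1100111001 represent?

MSB is 1, so the value is negative.
Unsigned reading: 825. Subtract 2^10 = 1024: 825 − 1024 = -199.

-199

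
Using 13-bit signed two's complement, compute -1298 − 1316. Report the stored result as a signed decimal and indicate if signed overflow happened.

-1298 → 1101011101110
1316 → 0010100100100
Subtract via negate-and-add: invert 0010100100100 + 1 = 1101011011100 (i.e. -1316).
  1101011101110
+ 1101011011100
= 1010111001010  (discard carry-out 1)
Result 1010111001010: MSB = 1 → 5578 − 8192 = -2614.
Both addends (after negating the subtrahend) are negative and so is the stored result: no signed overflow.

-2614; no overflow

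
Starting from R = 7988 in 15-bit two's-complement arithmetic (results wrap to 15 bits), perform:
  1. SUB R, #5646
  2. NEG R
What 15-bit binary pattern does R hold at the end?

111011011011010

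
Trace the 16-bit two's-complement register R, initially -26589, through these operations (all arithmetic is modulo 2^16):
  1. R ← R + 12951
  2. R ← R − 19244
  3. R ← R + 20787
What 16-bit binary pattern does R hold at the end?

1101000011000001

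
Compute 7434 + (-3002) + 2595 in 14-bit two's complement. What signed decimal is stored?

7434 + (-3002) = 4432 (01000101010000)
4432 + 2595 = 7027 (01101101110011)

7027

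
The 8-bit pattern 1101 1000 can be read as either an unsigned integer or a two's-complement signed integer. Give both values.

unsigned = 216, signed = -40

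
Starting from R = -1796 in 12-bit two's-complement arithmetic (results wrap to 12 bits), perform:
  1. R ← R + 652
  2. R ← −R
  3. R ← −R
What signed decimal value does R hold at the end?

Start: R = -1796 = 100011111100.
R = -1796 + 652 = -1144 = 101110001000
R = −(-1144) = 1144 = 010001111000
R = −(1144) = -1144 = 101110001000

-1144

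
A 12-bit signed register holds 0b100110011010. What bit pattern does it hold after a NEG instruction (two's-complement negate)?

011001100110

Invert: 011001100101. Add 1: 011001100110.
Check: 100110011010 = -1638, 011001100110 = 1638.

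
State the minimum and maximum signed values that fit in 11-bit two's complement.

min = -1024, max = 1023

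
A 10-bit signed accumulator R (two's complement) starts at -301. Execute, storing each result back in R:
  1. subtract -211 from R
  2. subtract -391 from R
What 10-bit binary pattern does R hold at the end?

Start: R = -301 = 1011010011.
R = -301 − (-211) = -90 = 1110100110
R = -90 − (-391) = 301 = 0100101101

0100101101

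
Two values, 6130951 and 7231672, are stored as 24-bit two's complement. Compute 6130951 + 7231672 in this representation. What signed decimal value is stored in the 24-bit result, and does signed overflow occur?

6130951 → 010111011000110100000111
7231672 → 011011100101100010111000
  010111011000110100000111
+ 011011100101100010111000
= 110010111110010110111111
Result 110010111110010110111111: MSB = 1 → 13362623 − 16777216 = -3414593.
Both addends are non-negative but the stored result is negative: signed overflow. The true value 6130951 + 7231672 = 13362623 lies outside [-8388608, 8388607].

-3414593; overflow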